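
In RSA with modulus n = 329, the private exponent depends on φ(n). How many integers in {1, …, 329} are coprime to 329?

276

Factor: 329 = 7 · 47.
φ(329) = (7−1) · (47−1) = 6 · 46 = 276.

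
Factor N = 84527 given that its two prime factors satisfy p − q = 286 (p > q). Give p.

467

Since p = q + 286, we have 84527 = q(q + 286), so q² + 286q − 84527 = 0.
Discriminant: 286² + 4·84527 = 81796 + 338108 = 419904; √419904 = 648.
q = (−286 + 648)/2 = 181, and p = q + 286 = 467.
Check: 181 · 467 = 84527.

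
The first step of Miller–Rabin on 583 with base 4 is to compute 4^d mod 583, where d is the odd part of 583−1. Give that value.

70

583 − 1 = 582 = 2^1 · 291, so d = 291.
4^1 ≡ 4 (mod 583)
4^2 ≡ 4^2 = 16 ≡ 16 (mod 583)
4^4 ≡ 16^2 = 256 ≡ 256 (mod 583)
4^8 ≡ 256^2 = 65536 ≡ 240 (mod 583)
4^16 ≡ 240^2 = 57600 ≡ 466 (mod 583)
4^32 ≡ 466^2 = 217156 ≡ 280 (mod 583)
4^64 ≡ 280^2 = 78400 ≡ 278 (mod 583)
4^128 ≡ 278^2 = 77284 ≡ 328 (mod 583)
4^256 ≡ 328^2 = 107584 ≡ 312 (mod 583)
291 = 256 + 32 + 2 + 1 in binary powers of 2.
So 4^291 ≡ 312 · 280 · 16 · 4 ≡ 70 (mod 583).
Squaring chain: 70; never reaches −1, so base 4 is a Miller–Rabin witness that 583 is composite.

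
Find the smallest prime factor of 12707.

97

12707 is odd.
Digit sum 17, not divisible by 3.
Ends in 7: not divisible by 5.
7: 12707 = 7·1815 + 2
11: 12707 = 11·1155 + 2
13: 12707 = 13·977 + 6
17: 12707 = 17·747 + 8
19: 12707 = 19·668 + 15
23: 12707 = 23·552 + 11
29: 12707 = 29·438 + 5
31: 12707 = 31·409 + 28
37: 12707 = 37·343 + 16
41: 12707 = 41·309 + 38
43: 12707 = 43·295 + 22
47: 12707 = 47·270 + 17
53: 12707 = 53·239 + 40
59: 12707 = 59·215 + 22
61: 12707 = 61·208 + 19
67: 12707 = 67·189 + 44
71: 12707 = 71·178 + 69
73: 12707 = 73·174 + 5
79: 12707 = 79·160 + 67
83: 12707 = 83·153 + 8
89: 12707 = 89·142 + 69
97: 12707 = 97·131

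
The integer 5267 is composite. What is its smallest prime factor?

23

5267 is odd.
Digit sum 20, not divisible by 3.
Ends in 7: not divisible by 5.
7: 5267 = 7·752 + 3
11: 5267 = 11·478 + 9
13: 5267 = 13·405 + 2
17: 5267 = 17·309 + 14
19: 5267 = 19·277 + 4
23: 5267 = 23·229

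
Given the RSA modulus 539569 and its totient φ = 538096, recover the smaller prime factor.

φ(n) = (p−1)(q−1) = n − (p+q) + 1, so p + q = 539569 − 538096 + 1 = 1474.
p and q are the roots of t² − 1474t + 539569 = 0.
Discriminant: 1474² − 4·539569 = 2172676 − 2158276 = 14400; √14400 = 120.
q = (1474 − 120)/2 = 677, p = (1474 + 120)/2 = 797.
Check: 677 · 797 = 539569.

677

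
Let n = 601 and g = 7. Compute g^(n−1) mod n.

1

7^1 ≡ 7 (mod 601)
7^2 ≡ 7^2 = 49 ≡ 49 (mod 601)
7^4 ≡ 49^2 = 2401 ≡ 598 (mod 601)
7^8 ≡ 598^2 = 357604 ≡ 9 (mod 601)
7^16 ≡ 9^2 = 81 ≡ 81 (mod 601)
7^32 ≡ 81^2 = 6561 ≡ 551 (mod 601)
7^64 ≡ 551^2 = 303601 ≡ 96 (mod 601)
7^128 ≡ 96^2 = 9216 ≡ 201 (mod 601)
7^256 ≡ 201^2 = 40401 ≡ 134 (mod 601)
7^512 ≡ 134^2 = 17956 ≡ 527 (mod 601)
600 = 512 + 64 + 16 + 8 in binary powers of 2.
So 7^600 ≡ 527 · 96 · 81 · 9 ≡ 1 (mod 601).
Since the result is 1, base 7 gives no evidence that 601 is composite.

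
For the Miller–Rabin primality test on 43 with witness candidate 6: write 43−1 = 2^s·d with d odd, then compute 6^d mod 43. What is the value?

1

43 − 1 = 42 = 2^1 · 21, so d = 21.
6^1 ≡ 6 (mod 43)
6^2 ≡ 6^2 = 36 ≡ 36 (mod 43)
6^4 ≡ 36^2 = 1296 ≡ 6 (mod 43)
6^8 ≡ 6^2 = 36 ≡ 36 (mod 43)
6^16 ≡ 36^2 = 1296 ≡ 6 (mod 43)
21 = 16 + 4 + 1 in binary powers of 2.
So 6^21 ≡ 6 · 6 · 6 ≡ 1 (mod 43).
Since 6^d ≡ 1 (mod 43), base 6 does not prove 43 composite.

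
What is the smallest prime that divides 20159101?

20159101 is odd.
Digit sum 19, not divisible by 3.
Ends in 1: not divisible by 5.
7: 20159101 = 7·2879871 + 4
11: 20159101 = 11·1832645 + 6
13: 20159101 = 13·1550700 + 1
17: 20159101 = 17·1185829 + 8
19: 20159101 = 19·1061005 + 6
23: 20159101 = 23·876482 + 15
29: 20159101 = 29·695141 + 12
31: 20159101 = 31·650293 + 18
37: 20159101 = 37·544840 + 21
41: 20159101 = 41·491685 + 16
43: 20159101 = 43·468816 + 13
47: 20159101 = 47·428917 + 2
53: 20159101 = 53·380360 + 21
59: 20159101 = 59·341679 + 40
61: 20159101 = 61·330477 + 4
67: 20159101 = 67·300882 + 7
71: 20159101 = 71·283931

71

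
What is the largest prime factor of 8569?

41

8569 = 11 · 779
779 = 19 · 41
41 is prime.
So 8569 = 11 · 19 · 41; the largest prime factor is 41.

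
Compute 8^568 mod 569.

1

8^1 ≡ 8 (mod 569)
8^2 ≡ 8^2 = 64 ≡ 64 (mod 569)
8^4 ≡ 64^2 = 4096 ≡ 113 (mod 569)
8^8 ≡ 113^2 = 12769 ≡ 251 (mod 569)
8^16 ≡ 251^2 = 63001 ≡ 411 (mod 569)
8^32 ≡ 411^2 = 168921 ≡ 497 (mod 569)
8^64 ≡ 497^2 = 247009 ≡ 63 (mod 569)
8^128 ≡ 63^2 = 3969 ≡ 555 (mod 569)
8^256 ≡ 555^2 = 308025 ≡ 196 (mod 569)
8^512 ≡ 196^2 = 38416 ≡ 293 (mod 569)
568 = 512 + 32 + 16 + 8 in binary powers of 2.
So 8^568 ≡ 293 · 497 · 411 · 251 ≡ 1 (mod 569).
Since the result is 1, base 8 gives no evidence that 569 is composite.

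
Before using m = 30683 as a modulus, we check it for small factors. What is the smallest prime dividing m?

30683 is odd.
Digit sum 20, not divisible by 3.
Ends in 3: not divisible by 5.
7: 30683 = 7·4383 + 2
11: 30683 = 11·2789 + 4
13: 30683 = 13·2360 + 3
17: 30683 = 17·1804 + 15
19: 30683 = 19·1614 + 17
23: 30683 = 23·1334 + 1
29: 30683 = 29·1058 + 1
31: 30683 = 31·989 + 24
37: 30683 = 37·829 + 10
41: 30683 = 41·748 + 15
43: 30683 = 43·713 + 24
47: 30683 = 47·652 + 39
53: 30683 = 53·578 + 49
59: 30683 = 59·520 + 3
61: 30683 = 61·503

61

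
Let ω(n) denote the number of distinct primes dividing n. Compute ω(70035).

70035 = 3 · 23345
23345 = 5 · 4669
4669 = 7 · 667
667 = 23 · 29
70035 = 3 · 5 · 7 · 23 · 29, which has 5 distinct prime factors.

5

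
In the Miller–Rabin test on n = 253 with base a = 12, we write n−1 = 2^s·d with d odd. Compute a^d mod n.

253 − 1 = 252 = 2^2 · 63, so d = 63.
12^1 ≡ 12 (mod 253)
12^2 ≡ 12^2 = 144 ≡ 144 (mod 253)
12^4 ≡ 144^2 = 20736 ≡ 243 (mod 253)
12^8 ≡ 243^2 = 59049 ≡ 100 (mod 253)
12^16 ≡ 100^2 = 10000 ≡ 133 (mod 253)
12^32 ≡ 133^2 = 17689 ≡ 232 (mod 253)
63 = 32 + 16 + 8 + 4 + 2 + 1 in binary powers of 2.
So 12^63 ≡ 232 · 133 · 100 · 243 · 144 · 12 ≡ 100 (mod 253).
Squaring chain: 100 → 133; never reaches −1, so base 12 is a Miller–Rabin witness that 253 is composite.

100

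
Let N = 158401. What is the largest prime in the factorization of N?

97

158401 = 23 · 6887
6887 = 71 · 97
97 is prime.
So 158401 = 23 · 71 · 97; the largest prime factor is 97.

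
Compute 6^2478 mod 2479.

2293

6^1 ≡ 6 (mod 2479)
6^2 ≡ 6^2 = 36 ≡ 36 (mod 2479)
6^4 ≡ 36^2 = 1296 ≡ 1296 (mod 2479)
6^8 ≡ 1296^2 = 1679616 ≡ 1333 (mod 2479)
6^16 ≡ 1333^2 = 1776889 ≡ 1925 (mod 2479)
6^32 ≡ 1925^2 = 3705625 ≡ 1999 (mod 2479)
6^64 ≡ 1999^2 = 3996001 ≡ 2332 (mod 2479)
6^128 ≡ 2332^2 = 5438224 ≡ 1777 (mod 2479)
6^256 ≡ 1777^2 = 3157729 ≡ 1962 (mod 2479)
6^512 ≡ 1962^2 = 3849444 ≡ 2036 (mod 2479)
6^1024 ≡ 2036^2 = 4145296 ≡ 408 (mod 2479)
6^2048 ≡ 408^2 = 166464 ≡ 371 (mod 2479)
2478 = 2048 + 256 + 128 + 32 + 8 + 4 + 2 in binary powers of 2.
So 6^2478 ≡ 371 · 1962 · 1777 · 1999 · 1333 · 1296 · 36 ≡ 2293 (mod 2479).
Since 2293 ≠ 1, base 6 is a Fermat witness: 2479 is composite.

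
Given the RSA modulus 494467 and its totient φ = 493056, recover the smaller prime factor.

φ(n) = (p−1)(q−1) = n − (p+q) + 1, so p + q = 494467 − 493056 + 1 = 1412.
p and q are the roots of t² − 1412t + 494467 = 0.
Discriminant: 1412² − 4·494467 = 1993744 − 1977868 = 15876; √15876 = 126.
q = (1412 − 126)/2 = 643, p = (1412 + 126)/2 = 769.
Check: 643 · 769 = 494467.

643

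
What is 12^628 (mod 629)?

12^1 ≡ 12 (mod 629)
12^2 ≡ 12^2 = 144 ≡ 144 (mod 629)
12^4 ≡ 144^2 = 20736 ≡ 608 (mod 629)
12^8 ≡ 608^2 = 369664 ≡ 441 (mod 629)
12^16 ≡ 441^2 = 194481 ≡ 120 (mod 629)
12^32 ≡ 120^2 = 14400 ≡ 562 (mod 629)
12^64 ≡ 562^2 = 315844 ≡ 86 (mod 629)
12^128 ≡ 86^2 = 7396 ≡ 477 (mod 629)
12^256 ≡ 477^2 = 227529 ≡ 460 (mod 629)
12^512 ≡ 460^2 = 211600 ≡ 256 (mod 629)
628 = 512 + 64 + 32 + 16 + 4 in binary powers of 2.
So 12^628 ≡ 256 · 86 · 562 · 120 · 608 ≡ 268 (mod 629).
Since 268 ≠ 1, base 12 is a Fermat witness: 629 is composite.

268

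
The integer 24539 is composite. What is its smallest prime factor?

53

24539 is odd.
Digit sum 23, not divisible by 3.
Ends in 9: not divisible by 5.
7: 24539 = 7·3505 + 4
11: 24539 = 11·2230 + 9
13: 24539 = 13·1887 + 8
17: 24539 = 17·1443 + 8
19: 24539 = 19·1291 + 10
23: 24539 = 23·1066 + 21
29: 24539 = 29·846 + 5
31: 24539 = 31·791 + 18
37: 24539 = 37·663 + 8
41: 24539 = 41·598 + 21
43: 24539 = 43·570 + 29
47: 24539 = 47·522 + 5
53: 24539 = 53·463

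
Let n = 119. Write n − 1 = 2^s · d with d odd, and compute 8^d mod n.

36

119 − 1 = 118 = 2^1 · 59, so d = 59.
8^1 ≡ 8 (mod 119)
8^2 ≡ 8^2 = 64 ≡ 64 (mod 119)
8^4 ≡ 64^2 = 4096 ≡ 50 (mod 119)
8^8 ≡ 50^2 = 2500 ≡ 1 (mod 119)
8^16 ≡ 1^2 = 1 ≡ 1 (mod 119)
8^32 ≡ 1^2 = 1 ≡ 1 (mod 119)
59 = 32 + 16 + 8 + 2 + 1 in binary powers of 2.
So 8^59 ≡ 1 · 1 · 1 · 64 · 8 ≡ 36 (mod 119).
Squaring chain: 36; never reaches −1, so base 8 is a Miller–Rabin witness that 119 is composite.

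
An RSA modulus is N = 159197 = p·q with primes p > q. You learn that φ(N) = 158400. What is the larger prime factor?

φ(n) = (p−1)(q−1) = n − (p+q) + 1, so p + q = 159197 − 158400 + 1 = 798.
p and q are the roots of t² − 798t + 159197 = 0.
Discriminant: 798² − 4·159197 = 636804 − 636788 = 16; √16 = 4.
q = (798 − 4)/2 = 397, p = (798 + 4)/2 = 401.
Check: 397 · 401 = 159197.

401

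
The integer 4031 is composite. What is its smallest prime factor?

29

4031 is odd.
Digit sum 8, not divisible by 3.
Ends in 1: not divisible by 5.
7: 4031 = 7·575 + 6
11: 4031 = 11·366 + 5
13: 4031 = 13·310 + 1
17: 4031 = 17·237 + 2
19: 4031 = 19·212 + 3
23: 4031 = 23·175 + 6
29: 4031 = 29·139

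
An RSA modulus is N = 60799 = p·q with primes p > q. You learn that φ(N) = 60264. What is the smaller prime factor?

φ(n) = (p−1)(q−1) = n − (p+q) + 1, so p + q = 60799 − 60264 + 1 = 536.
p and q are the roots of t² − 536t + 60799 = 0.
Discriminant: 536² − 4·60799 = 287296 − 243196 = 44100; √44100 = 210.
q = (536 − 210)/2 = 163, p = (536 + 210)/2 = 373.
Check: 163 · 373 = 60799.

163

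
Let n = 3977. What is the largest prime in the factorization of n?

3977 = 41 · 97
97 is prime.
So 3977 = 41 · 97; the largest prime factor is 97.

97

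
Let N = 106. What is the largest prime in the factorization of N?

106 = 2 · 53
53 is prime.
So 106 = 2 · 53; the largest prime factor is 53.

53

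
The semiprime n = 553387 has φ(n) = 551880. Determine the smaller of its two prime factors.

631

φ(n) = (p−1)(q−1) = n − (p+q) + 1, so p + q = 553387 − 551880 + 1 = 1508.
p and q are the roots of t² − 1508t + 553387 = 0.
Discriminant: 1508² − 4·553387 = 2274064 − 2213548 = 60516; √60516 = 246.
q = (1508 − 246)/2 = 631, p = (1508 + 246)/2 = 877.
Check: 631 · 877 = 553387.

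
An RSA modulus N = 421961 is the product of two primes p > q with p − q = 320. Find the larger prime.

829

Since p = q + 320, we have 421961 = q(q + 320), so q² + 320q − 421961 = 0.
Discriminant: 320² + 4·421961 = 102400 + 1687844 = 1790244; √1790244 = 1338.
q = (−320 + 1338)/2 = 509, and p = q + 320 = 829.
Check: 509 · 829 = 421961.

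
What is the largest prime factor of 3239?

79

3239 = 41 · 79
79 is prime.
So 3239 = 41 · 79; the largest prime factor is 79.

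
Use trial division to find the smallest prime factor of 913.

11

913 is odd.
Digit sum 13, not divisible by 3.
Ends in 3: not divisible by 5.
7: 913 = 7·130 + 3
11: 913 = 11·83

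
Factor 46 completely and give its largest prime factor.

23

46 = 2 · 23
23 is prime.
So 46 = 2 · 23; the largest prime factor is 23.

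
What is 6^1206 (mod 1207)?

535

6^1 ≡ 6 (mod 1207)
6^2 ≡ 6^2 = 36 ≡ 36 (mod 1207)
6^4 ≡ 36^2 = 1296 ≡ 89 (mod 1207)
6^8 ≡ 89^2 = 7921 ≡ 679 (mod 1207)
6^16 ≡ 679^2 = 461041 ≡ 1174 (mod 1207)
6^32 ≡ 1174^2 = 1378276 ≡ 1089 (mod 1207)
6^64 ≡ 1089^2 = 1185921 ≡ 647 (mod 1207)
6^128 ≡ 647^2 = 418609 ≡ 987 (mod 1207)
6^256 ≡ 987^2 = 974169 ≡ 120 (mod 1207)
6^512 ≡ 120^2 = 14400 ≡ 1123 (mod 1207)
6^1024 ≡ 1123^2 = 1261129 ≡ 1021 (mod 1207)
1206 = 1024 + 128 + 32 + 16 + 4 + 2 in binary powers of 2.
So 6^1206 ≡ 1021 · 987 · 1089 · 1174 · 89 · 36 ≡ 535 (mod 1207).
Since 535 ≠ 1, base 6 is a Fermat witness: 1207 is composite.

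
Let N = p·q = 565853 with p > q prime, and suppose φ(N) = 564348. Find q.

φ(n) = (p−1)(q−1) = n − (p+q) + 1, so p + q = 565853 − 564348 + 1 = 1506.
p and q are the roots of t² − 1506t + 565853 = 0.
Discriminant: 1506² − 4·565853 = 2268036 − 2263412 = 4624; √4624 = 68.
q = (1506 − 68)/2 = 719, p = (1506 + 68)/2 = 787.
Check: 719 · 787 = 565853.

719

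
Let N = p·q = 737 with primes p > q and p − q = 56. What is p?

67

Since p = q + 56, we have 737 = q(q + 56), so q² + 56q − 737 = 0.
Discriminant: 56² + 4·737 = 3136 + 2948 = 6084; √6084 = 78.
q = (−56 + 78)/2 = 11, and p = q + 56 = 67.
Check: 11 · 67 = 737.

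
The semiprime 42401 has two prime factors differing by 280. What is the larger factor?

389

Since p = q + 280, we have 42401 = q(q + 280), so q² + 280q − 42401 = 0.
Discriminant: 280² + 4·42401 = 78400 + 169604 = 248004; √248004 = 498.
q = (−280 + 498)/2 = 109, and p = q + 280 = 389.
Check: 109 · 389 = 42401.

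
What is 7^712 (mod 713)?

7^1 ≡ 7 (mod 713)
7^2 ≡ 7^2 = 49 ≡ 49 (mod 713)
7^4 ≡ 49^2 = 2401 ≡ 262 (mod 713)
7^8 ≡ 262^2 = 68644 ≡ 196 (mod 713)
7^16 ≡ 196^2 = 38416 ≡ 627 (mod 713)
7^32 ≡ 627^2 = 393129 ≡ 266 (mod 713)
7^64 ≡ 266^2 = 70756 ≡ 169 (mod 713)
7^128 ≡ 169^2 = 28561 ≡ 41 (mod 713)
7^256 ≡ 41^2 = 1681 ≡ 255 (mod 713)
7^512 ≡ 255^2 = 65025 ≡ 142 (mod 713)
712 = 512 + 128 + 64 + 8 in binary powers of 2.
So 7^712 ≡ 142 · 41 · 169 · 196 ≡ 679 (mod 713).
Since 679 ≠ 1, base 7 is a Fermat witness: 713 is composite.

679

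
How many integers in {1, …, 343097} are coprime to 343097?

327600

Factor: 343097 = 43 · 79 · 101.
φ(343097) = (43−1) · (79−1) · (101−1) = 42 · 78 · 100 = 327600.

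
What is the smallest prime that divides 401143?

23

401143 is odd.
Digit sum 13, not divisible by 3.
Ends in 3: not divisible by 5.
7: 401143 = 7·57306 + 1
11: 401143 = 11·36467 + 6
13: 401143 = 13·30857 + 2
17: 401143 = 17·23596 + 11
19: 401143 = 19·21112 + 15
23: 401143 = 23·17441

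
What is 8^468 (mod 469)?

8^1 ≡ 8 (mod 469)
8^2 ≡ 8^2 = 64 ≡ 64 (mod 469)
8^4 ≡ 64^2 = 4096 ≡ 344 (mod 469)
8^8 ≡ 344^2 = 118336 ≡ 148 (mod 469)
8^16 ≡ 148^2 = 21904 ≡ 330 (mod 469)
8^32 ≡ 330^2 = 108900 ≡ 92 (mod 469)
8^64 ≡ 92^2 = 8464 ≡ 22 (mod 469)
8^128 ≡ 22^2 = 484 ≡ 15 (mod 469)
8^256 ≡ 15^2 = 225 ≡ 225 (mod 469)
468 = 256 + 128 + 64 + 16 + 4 in binary powers of 2.
So 8^468 ≡ 225 · 15 · 22 · 330 · 344 ≡ 442 (mod 469).
Since 442 ≠ 1, base 8 is a Fermat witness: 469 is composite.

442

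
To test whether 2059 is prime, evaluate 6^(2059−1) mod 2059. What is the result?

1161

6^1 ≡ 6 (mod 2059)
6^2 ≡ 6^2 = 36 ≡ 36 (mod 2059)
6^4 ≡ 36^2 = 1296 ≡ 1296 (mod 2059)
6^8 ≡ 1296^2 = 1679616 ≡ 1531 (mod 2059)
6^16 ≡ 1531^2 = 2343961 ≡ 819 (mod 2059)
6^32 ≡ 819^2 = 670761 ≡ 1586 (mod 2059)
6^64 ≡ 1586^2 = 2515396 ≡ 1357 (mod 2059)
6^128 ≡ 1357^2 = 1841449 ≡ 703 (mod 2059)
6^256 ≡ 703^2 = 494209 ≡ 49 (mod 2059)
6^512 ≡ 49^2 = 2401 ≡ 342 (mod 2059)
6^1024 ≡ 342^2 = 116964 ≡ 1660 (mod 2059)
6^2048 ≡ 1660^2 = 2755600 ≡ 658 (mod 2059)
2058 = 2048 + 8 + 2 in binary powers of 2.
So 6^2058 ≡ 658 · 1531 · 36 ≡ 1161 (mod 2059).
Since 1161 ≠ 1, base 6 is a Fermat witness: 2059 is composite.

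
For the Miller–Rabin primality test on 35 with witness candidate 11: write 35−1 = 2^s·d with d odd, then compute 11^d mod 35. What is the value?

35 − 1 = 34 = 2^1 · 17, so d = 17.
11^1 ≡ 11 (mod 35)
11^2 ≡ 11^2 = 121 ≡ 16 (mod 35)
11^4 ≡ 16^2 = 256 ≡ 11 (mod 35)
11^8 ≡ 11^2 = 121 ≡ 16 (mod 35)
11^16 ≡ 16^2 = 256 ≡ 11 (mod 35)
17 = 16 + 1 in binary powers of 2.
So 11^17 ≡ 11 · 11 ≡ 16 (mod 35).
Squaring chain: 16; never reaches −1, so base 11 is a Miller–Rabin witness that 35 is composite.

16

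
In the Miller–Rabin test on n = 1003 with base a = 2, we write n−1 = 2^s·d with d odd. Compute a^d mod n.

1003 − 1 = 1002 = 2^1 · 501, so d = 501.
2^1 ≡ 2 (mod 1003)
2^2 ≡ 2^2 = 4 ≡ 4 (mod 1003)
2^4 ≡ 4^2 = 16 ≡ 16 (mod 1003)
2^8 ≡ 16^2 = 256 ≡ 256 (mod 1003)
2^16 ≡ 256^2 = 65536 ≡ 341 (mod 1003)
2^32 ≡ 341^2 = 116281 ≡ 936 (mod 1003)
2^64 ≡ 936^2 = 876096 ≡ 477 (mod 1003)
2^128 ≡ 477^2 = 227529 ≡ 851 (mod 1003)
2^256 ≡ 851^2 = 724201 ≡ 35 (mod 1003)
501 = 256 + 128 + 64 + 32 + 16 + 4 + 1 in binary powers of 2.
So 2^501 ≡ 35 · 851 · 477 · 936 · 341 · 16 · 2 ≡ 865 (mod 1003).
Squaring chain: 865; never reaches −1, so base 2 is a Miller–Rabin witness that 1003 is composite.

865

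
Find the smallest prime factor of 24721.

24721 is odd.
Digit sum 16, not divisible by 3.
Ends in 1: not divisible by 5.
7: 24721 = 7·3531 + 4
11: 24721 = 11·2247 + 4
13: 24721 = 13·1901 + 8
17: 24721 = 17·1454 + 3
19: 24721 = 19·1301 + 2
23: 24721 = 23·1074 + 19
29: 24721 = 29·852 + 13
31: 24721 = 31·797 + 14
37: 24721 = 37·668 + 5
41: 24721 = 41·602 + 39
43: 24721 = 43·574 + 39
47: 24721 = 47·525 + 46
53: 24721 = 53·466 + 23
59: 24721 = 59·419

59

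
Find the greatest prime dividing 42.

7

42 = 2 · 21
21 = 3 · 7
7 is prime.
So 42 = 2 · 3 · 7; the largest prime factor is 7.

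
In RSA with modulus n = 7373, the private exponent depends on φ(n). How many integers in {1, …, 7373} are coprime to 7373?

Factor: 7373 = 73 · 101.
φ(7373) = (73−1) · (101−1) = 72 · 100 = 7200.

7200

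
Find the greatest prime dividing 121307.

121307 = 29 · 4183
4183 = 47 · 89
89 is prime.
So 121307 = 29 · 47 · 89; the largest prime factor is 89.

89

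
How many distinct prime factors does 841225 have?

841225 = 5^2 · 33649
33649 = 7 · 4807
4807 = 11 · 437
437 = 19 · 23
841225 = 5^2 · 7 · 11 · 19 · 23, which has 5 distinct prime factors.

5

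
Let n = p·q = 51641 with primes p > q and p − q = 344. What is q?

Since p = q + 344, we have 51641 = q(q + 344), so q² + 344q − 51641 = 0.
Discriminant: 344² + 4·51641 = 118336 + 206564 = 324900; √324900 = 570.
q = (−344 + 570)/2 = 113, and p = q + 344 = 457.
Check: 113 · 457 = 51641.

113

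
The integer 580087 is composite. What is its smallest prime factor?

29

580087 is odd.
Digit sum 28, not divisible by 3.
Ends in 7: not divisible by 5.
7: 580087 = 7·82869 + 4
11: 580087 = 11·52735 + 2
13: 580087 = 13·44622 + 1
17: 580087 = 17·34122 + 13
19: 580087 = 19·30530 + 17
23: 580087 = 23·25221 + 4
29: 580087 = 29·20003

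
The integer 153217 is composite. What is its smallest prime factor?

37

153217 is odd.
Digit sum 19, not divisible by 3.
Ends in 7: not divisible by 5.
7: 153217 = 7·21888 + 1
11: 153217 = 11·13928 + 9
13: 153217 = 13·11785 + 12
17: 153217 = 17·9012 + 13
19: 153217 = 19·8064 + 1
23: 153217 = 23·6661 + 14
29: 153217 = 29·5283 + 10
31: 153217 = 31·4942 + 15
37: 153217 = 37·4141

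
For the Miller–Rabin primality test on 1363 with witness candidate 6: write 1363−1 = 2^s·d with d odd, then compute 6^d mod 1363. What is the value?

1363 − 1 = 1362 = 2^1 · 681, so d = 681.
6^1 ≡ 6 (mod 1363)
6^2 ≡ 6^2 = 36 ≡ 36 (mod 1363)
6^4 ≡ 36^2 = 1296 ≡ 1296 (mod 1363)
6^8 ≡ 1296^2 = 1679616 ≡ 400 (mod 1363)
6^16 ≡ 400^2 = 160000 ≡ 529 (mod 1363)
6^32 ≡ 529^2 = 279841 ≡ 426 (mod 1363)
6^64 ≡ 426^2 = 181476 ≡ 197 (mod 1363)
6^128 ≡ 197^2 = 38809 ≡ 645 (mod 1363)
6^256 ≡ 645^2 = 416025 ≡ 310 (mod 1363)
6^512 ≡ 310^2 = 96100 ≡ 690 (mod 1363)
681 = 512 + 128 + 32 + 8 + 1 in binary powers of 2.
So 6^681 ≡ 690 · 645 · 426 · 400 · 6 ≡ 486 (mod 1363).
Squaring chain: 486; never reaches −1, so base 6 is a Miller–Rabin witness that 1363 is composite.

486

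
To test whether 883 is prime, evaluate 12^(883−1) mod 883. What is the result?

1

12^1 ≡ 12 (mod 883)
12^2 ≡ 12^2 = 144 ≡ 144 (mod 883)
12^4 ≡ 144^2 = 20736 ≡ 427 (mod 883)
12^8 ≡ 427^2 = 182329 ≡ 431 (mod 883)
12^16 ≡ 431^2 = 185761 ≡ 331 (mod 883)
12^32 ≡ 331^2 = 109561 ≡ 69 (mod 883)
12^64 ≡ 69^2 = 4761 ≡ 346 (mod 883)
12^128 ≡ 346^2 = 119716 ≡ 511 (mod 883)
12^256 ≡ 511^2 = 261121 ≡ 636 (mod 883)
12^512 ≡ 636^2 = 404496 ≡ 82 (mod 883)
882 = 512 + 256 + 64 + 32 + 16 + 2 in binary powers of 2.
So 12^882 ≡ 82 · 636 · 346 · 69 · 331 · 144 ≡ 1 (mod 883).
Since the result is 1, base 12 gives no evidence that 883 is composite.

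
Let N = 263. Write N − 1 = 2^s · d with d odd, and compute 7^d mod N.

262

263 − 1 = 262 = 2^1 · 131, so d = 131.
7^1 ≡ 7 (mod 263)
7^2 ≡ 7^2 = 49 ≡ 49 (mod 263)
7^4 ≡ 49^2 = 2401 ≡ 34 (mod 263)
7^8 ≡ 34^2 = 1156 ≡ 104 (mod 263)
7^16 ≡ 104^2 = 10816 ≡ 33 (mod 263)
7^32 ≡ 33^2 = 1089 ≡ 37 (mod 263)
7^64 ≡ 37^2 = 1369 ≡ 54 (mod 263)
7^128 ≡ 54^2 = 2916 ≡ 23 (mod 263)
131 = 128 + 2 + 1 in binary powers of 2.
So 7^131 ≡ 23 · 49 · 7 ≡ 262 (mod 263).
Since 7^d ≡ 262 (mod 263), base 7 does not prove 263 composite.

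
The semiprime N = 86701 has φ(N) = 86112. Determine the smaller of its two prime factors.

φ(n) = (p−1)(q−1) = n − (p+q) + 1, so p + q = 86701 − 86112 + 1 = 590.
p and q are the roots of t² − 590t + 86701 = 0.
Discriminant: 590² − 4·86701 = 348100 − 346804 = 1296; √1296 = 36.
q = (590 − 36)/2 = 277, p = (590 + 36)/2 = 313.
Check: 277 · 313 = 86701.

277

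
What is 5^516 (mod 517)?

5^1 ≡ 5 (mod 517)
5^2 ≡ 5^2 = 25 ≡ 25 (mod 517)
5^4 ≡ 25^2 = 625 ≡ 108 (mod 517)
5^8 ≡ 108^2 = 11664 ≡ 290 (mod 517)
5^16 ≡ 290^2 = 84100 ≡ 346 (mod 517)
5^32 ≡ 346^2 = 119716 ≡ 289 (mod 517)
5^64 ≡ 289^2 = 83521 ≡ 284 (mod 517)
5^128 ≡ 284^2 = 80656 ≡ 4 (mod 517)
5^256 ≡ 4^2 = 16 ≡ 16 (mod 517)
5^512 ≡ 16^2 = 256 ≡ 256 (mod 517)
516 = 512 + 4 in binary powers of 2.
So 5^516 ≡ 256 · 108 ≡ 247 (mod 517).
Since 247 ≠ 1, base 5 is a Fermat witness: 517 is composite.

247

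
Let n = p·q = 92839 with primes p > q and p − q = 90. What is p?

353

Since p = q + 90, we have 92839 = q(q + 90), so q² + 90q − 92839 = 0.
Discriminant: 90² + 4·92839 = 8100 + 371356 = 379456; √379456 = 616.
q = (−90 + 616)/2 = 263, and p = q + 90 = 353.
Check: 263 · 353 = 92839.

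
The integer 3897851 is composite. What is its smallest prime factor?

47

3897851 is odd.
Digit sum 41, not divisible by 3.
Ends in 1: not divisible by 5.
7: 3897851 = 7·556835 + 6
11: 3897851 = 11·354350 + 1
13: 3897851 = 13·299834 + 9
17: 3897851 = 17·229285 + 6
19: 3897851 = 19·205150 + 1
23: 3897851 = 23·169471 + 18
29: 3897851 = 29·134408 + 19
31: 3897851 = 31·125737 + 4
37: 3897851 = 37·105347 + 12
41: 3897851 = 41·95069 + 22
43: 3897851 = 43·90647 + 30
47: 3897851 = 47·82933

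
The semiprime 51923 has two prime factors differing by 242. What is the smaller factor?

Since p = q + 242, we have 51923 = q(q + 242), so q² + 242q − 51923 = 0.
Discriminant: 242² + 4·51923 = 58564 + 207692 = 266256; √266256 = 516.
q = (−242 + 516)/2 = 137, and p = q + 242 = 379.
Check: 137 · 379 = 51923.

137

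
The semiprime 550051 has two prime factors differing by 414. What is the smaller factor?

563

Since p = q + 414, we have 550051 = q(q + 414), so q² + 414q − 550051 = 0.
Discriminant: 414² + 4·550051 = 171396 + 2200204 = 2371600; √2371600 = 1540.
q = (−414 + 1540)/2 = 563, and p = q + 414 = 977.
Check: 563 · 977 = 550051.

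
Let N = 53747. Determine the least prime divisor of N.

71

53747 is odd.
Digit sum 26, not divisible by 3.
Ends in 7: not divisible by 5.
7: 53747 = 7·7678 + 1
11: 53747 = 11·4886 + 1
13: 53747 = 13·4134 + 5
17: 53747 = 17·3161 + 10
19: 53747 = 19·2828 + 15
23: 53747 = 23·2336 + 19
29: 53747 = 29·1853 + 10
31: 53747 = 31·1733 + 24
37: 53747 = 37·1452 + 23
41: 53747 = 41·1310 + 37
43: 53747 = 43·1249 + 40
47: 53747 = 47·1143 + 26
53: 53747 = 53·1014 + 5
59: 53747 = 59·910 + 57
61: 53747 = 61·881 + 6
67: 53747 = 67·802 + 13
71: 53747 = 71·757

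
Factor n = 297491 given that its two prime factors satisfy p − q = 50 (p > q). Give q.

521

Since p = q + 50, we have 297491 = q(q + 50), so q² + 50q − 297491 = 0.
Discriminant: 50² + 4·297491 = 2500 + 1189964 = 1192464; √1192464 = 1092.
q = (−50 + 1092)/2 = 521, and p = q + 50 = 571.
Check: 521 · 571 = 297491.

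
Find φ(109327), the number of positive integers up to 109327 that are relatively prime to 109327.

100224

Factor: 109327 = 17 · 59 · 109.
φ(109327) = (17−1) · (59−1) · (109−1) = 16 · 58 · 108 = 100224.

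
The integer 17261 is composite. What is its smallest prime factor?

17261 is odd.
Digit sum 17, not divisible by 3.
Ends in 1: not divisible by 5.
7: 17261 = 7·2465 + 6
11: 17261 = 11·1569 + 2
13: 17261 = 13·1327 + 10
17: 17261 = 17·1015 + 6
19: 17261 = 19·908 + 9
23: 17261 = 23·750 + 11
29: 17261 = 29·595 + 6
31: 17261 = 31·556 + 25
37: 17261 = 37·466 + 19
41: 17261 = 41·421

41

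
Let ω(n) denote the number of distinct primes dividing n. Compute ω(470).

470 = 2 · 235
235 = 5 · 47
470 = 2 · 5 · 47, which has 3 distinct prime factors.

3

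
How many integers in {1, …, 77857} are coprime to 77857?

Factor: 77857 = 13 · 53 · 113.
φ(77857) = (13−1) · (53−1) · (113−1) = 12 · 52 · 112 = 69888.

69888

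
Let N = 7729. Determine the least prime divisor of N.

59

7729 is odd.
Digit sum 25, not divisible by 3.
Ends in 9: not divisible by 5.
7: 7729 = 7·1104 + 1
11: 7729 = 11·702 + 7
13: 7729 = 13·594 + 7
17: 7729 = 17·454 + 11
19: 7729 = 19·406 + 15
23: 7729 = 23·336 + 1
29: 7729 = 29·266 + 15
31: 7729 = 31·249 + 10
37: 7729 = 37·208 + 33
41: 7729 = 41·188 + 21
43: 7729 = 43·179 + 32
47: 7729 = 47·164 + 21
53: 7729 = 53·145 + 44
59: 7729 = 59·131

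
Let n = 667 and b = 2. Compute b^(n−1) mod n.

2^1 ≡ 2 (mod 667)
2^2 ≡ 2^2 = 4 ≡ 4 (mod 667)
2^4 ≡ 4^2 = 16 ≡ 16 (mod 667)
2^8 ≡ 16^2 = 256 ≡ 256 (mod 667)
2^16 ≡ 256^2 = 65536 ≡ 170 (mod 667)
2^32 ≡ 170^2 = 28900 ≡ 219 (mod 667)
2^64 ≡ 219^2 = 47961 ≡ 604 (mod 667)
2^128 ≡ 604^2 = 364816 ≡ 634 (mod 667)
2^256 ≡ 634^2 = 401956 ≡ 422 (mod 667)
2^512 ≡ 422^2 = 178084 ≡ 662 (mod 667)
666 = 512 + 128 + 16 + 8 + 2 in binary powers of 2.
So 2^666 ≡ 662 · 634 · 170 · 256 · 4 ≡ 179 (mod 667).
Since 179 ≠ 1, base 2 is a Fermat witness: 667 is composite.

179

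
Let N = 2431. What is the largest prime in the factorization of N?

2431 = 11 · 221
221 = 13 · 17
17 is prime.
So 2431 = 11 · 13 · 17; the largest prime factor is 17.

17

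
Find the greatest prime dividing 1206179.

73

1206179 = 13 · 92783
92783 = 31 · 2993
2993 = 41 · 73
73 is prime.
So 1206179 = 13 · 31 · 41 · 73; the largest prime factor is 73.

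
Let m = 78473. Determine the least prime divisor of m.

97

78473 is odd.
Digit sum 29, not divisible by 3.
Ends in 3: not divisible by 5.
7: 78473 = 7·11210 + 3
11: 78473 = 11·7133 + 10
13: 78473 = 13·6036 + 5
17: 78473 = 17·4616 + 1
19: 78473 = 19·4130 + 3
23: 78473 = 23·3411 + 20
29: 78473 = 29·2705 + 28
31: 78473 = 31·2531 + 12
37: 78473 = 37·2120 + 33
41: 78473 = 41·1913 + 40
43: 78473 = 43·1824 + 41
47: 78473 = 47·1669 + 30
53: 78473 = 53·1480 + 33
59: 78473 = 59·1330 + 3
61: 78473 = 61·1286 + 27
67: 78473 = 67·1171 + 16
71: 78473 = 71·1105 + 18
73: 78473 = 73·1074 + 71
79: 78473 = 79·993 + 26
83: 78473 = 83·945 + 38
89: 78473 = 89·881 + 64
97: 78473 = 97·809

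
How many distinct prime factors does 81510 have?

81510 = 2 · 40755
40755 = 3 · 13585
13585 = 5 · 2717
2717 = 11 · 247
247 = 13 · 19
81510 = 2 · 3 · 5 · 11 · 13 · 19, which has 6 distinct prime factors.

6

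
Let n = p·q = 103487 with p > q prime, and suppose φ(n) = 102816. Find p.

φ(n) = (p−1)(q−1) = n − (p+q) + 1, so p + q = 103487 − 102816 + 1 = 672.
p and q are the roots of t² − 672t + 103487 = 0.
Discriminant: 672² − 4·103487 = 451584 − 413948 = 37636; √37636 = 194.
q = (672 − 194)/2 = 239, p = (672 + 194)/2 = 433.
Check: 239 · 433 = 103487.

433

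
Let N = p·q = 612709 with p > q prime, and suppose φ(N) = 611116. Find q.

φ(n) = (p−1)(q−1) = n − (p+q) + 1, so p + q = 612709 − 611116 + 1 = 1594.
p and q are the roots of t² − 1594t + 612709 = 0.
Discriminant: 1594² − 4·612709 = 2540836 − 2450836 = 90000; √90000 = 300.
q = (1594 − 300)/2 = 647, p = (1594 + 300)/2 = 947.
Check: 647 · 947 = 612709.

647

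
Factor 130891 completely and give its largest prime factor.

130891 = 19 · 6889
6889 = 83 · 83
83 = 83 · 1
So 130891 = 19 · 83^2; the largest prime factor is 83.

83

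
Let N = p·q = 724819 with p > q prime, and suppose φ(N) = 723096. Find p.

φ(n) = (p−1)(q−1) = n − (p+q) + 1, so p + q = 724819 − 723096 + 1 = 1724.
p and q are the roots of t² − 1724t + 724819 = 0.
Discriminant: 1724² − 4·724819 = 2972176 − 2899276 = 72900; √72900 = 270.
q = (1724 − 270)/2 = 727, p = (1724 + 270)/2 = 997.
Check: 727 · 997 = 724819.

997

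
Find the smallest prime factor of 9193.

9193 is odd.
Digit sum 22, not divisible by 3.
Ends in 3: not divisible by 5.
7: 9193 = 7·1313 + 2
11: 9193 = 11·835 + 8
13: 9193 = 13·707 + 2
17: 9193 = 17·540 + 13
19: 9193 = 19·483 + 16
23: 9193 = 23·399 + 16
29: 9193 = 29·317

29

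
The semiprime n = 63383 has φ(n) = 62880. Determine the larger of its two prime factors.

263

φ(n) = (p−1)(q−1) = n − (p+q) + 1, so p + q = 63383 − 62880 + 1 = 504.
p and q are the roots of t² − 504t + 63383 = 0.
Discriminant: 504² − 4·63383 = 254016 − 253532 = 484; √484 = 22.
q = (504 − 22)/2 = 241, p = (504 + 22)/2 = 263.
Check: 241 · 263 = 63383.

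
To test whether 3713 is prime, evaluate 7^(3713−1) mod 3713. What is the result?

7^1 ≡ 7 (mod 3713)
7^2 ≡ 7^2 = 49 ≡ 49 (mod 3713)
7^4 ≡ 49^2 = 2401 ≡ 2401 (mod 3713)
7^8 ≡ 2401^2 = 5764801 ≡ 2225 (mod 3713)
7^16 ≡ 2225^2 = 4950625 ≡ 1196 (mod 3713)
7^32 ≡ 1196^2 = 1430416 ≡ 911 (mod 3713)
7^64 ≡ 911^2 = 829921 ≡ 1922 (mod 3713)
7^128 ≡ 1922^2 = 3694084 ≡ 3362 (mod 3713)
7^256 ≡ 3362^2 = 11303044 ≡ 672 (mod 3713)
7^512 ≡ 672^2 = 451584 ≡ 2311 (mod 3713)
7^1024 ≡ 2311^2 = 5340721 ≡ 1427 (mod 3713)
7^2048 ≡ 1427^2 = 2036329 ≡ 1605 (mod 3713)
3712 = 2048 + 1024 + 512 + 128 in binary powers of 2.
So 7^3712 ≡ 1605 · 1427 · 2311 · 3362 ≡ 2086 (mod 3713).
Since 2086 ≠ 1, base 7 is a Fermat witness: 3713 is composite.

2086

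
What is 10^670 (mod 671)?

441

10^1 ≡ 10 (mod 671)
10^2 ≡ 10^2 = 100 ≡ 100 (mod 671)
10^4 ≡ 100^2 = 10000 ≡ 606 (mod 671)
10^8 ≡ 606^2 = 367236 ≡ 199 (mod 671)
10^16 ≡ 199^2 = 39601 ≡ 12 (mod 671)
10^32 ≡ 12^2 = 144 ≡ 144 (mod 671)
10^64 ≡ 144^2 = 20736 ≡ 606 (mod 671)
10^128 ≡ 606^2 = 367236 ≡ 199 (mod 671)
10^256 ≡ 199^2 = 39601 ≡ 12 (mod 671)
10^512 ≡ 12^2 = 144 ≡ 144 (mod 671)
670 = 512 + 128 + 16 + 8 + 4 + 2 in binary powers of 2.
So 10^670 ≡ 144 · 199 · 12 · 199 · 606 · 100 ≡ 441 (mod 671).
Since 441 ≠ 1, base 10 is a Fermat witness: 671 is composite.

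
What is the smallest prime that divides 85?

5

85 is odd.
Digit sum 13, not divisible by 3.
Ends in 5: divisible by 5.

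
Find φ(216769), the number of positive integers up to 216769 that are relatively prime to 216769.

Factor: 216769 = 7 · 173 · 179.
φ(216769) = (7−1) · (173−1) · (179−1) = 6 · 172 · 178 = 183696.

183696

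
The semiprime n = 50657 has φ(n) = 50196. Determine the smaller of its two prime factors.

179

φ(n) = (p−1)(q−1) = n − (p+q) + 1, so p + q = 50657 − 50196 + 1 = 462.
p and q are the roots of t² − 462t + 50657 = 0.
Discriminant: 462² − 4·50657 = 213444 − 202628 = 10816; √10816 = 104.
q = (462 − 104)/2 = 179, p = (462 + 104)/2 = 283.
Check: 179 · 283 = 50657.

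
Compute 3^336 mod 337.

3^1 ≡ 3 (mod 337)
3^2 ≡ 3^2 = 9 ≡ 9 (mod 337)
3^4 ≡ 9^2 = 81 ≡ 81 (mod 337)
3^8 ≡ 81^2 = 6561 ≡ 158 (mod 337)
3^16 ≡ 158^2 = 24964 ≡ 26 (mod 337)
3^32 ≡ 26^2 = 676 ≡ 2 (mod 337)
3^64 ≡ 2^2 = 4 ≡ 4 (mod 337)
3^128 ≡ 4^2 = 16 ≡ 16 (mod 337)
3^256 ≡ 16^2 = 256 ≡ 256 (mod 337)
336 = 256 + 64 + 16 in binary powers of 2.
So 3^336 ≡ 256 · 4 · 26 ≡ 1 (mod 337).
Since the result is 1, base 3 gives no evidence that 337 is composite.

1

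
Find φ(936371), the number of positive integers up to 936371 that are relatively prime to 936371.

907200

Factor: 936371 = 73 · 101 · 127.
φ(936371) = (73−1) · (101−1) · (127−1) = 72 · 100 · 126 = 907200.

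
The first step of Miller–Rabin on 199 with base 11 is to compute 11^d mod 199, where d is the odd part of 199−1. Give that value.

199 − 1 = 198 = 2^1 · 99, so d = 99.
11^1 ≡ 11 (mod 199)
11^2 ≡ 11^2 = 121 ≡ 121 (mod 199)
11^4 ≡ 121^2 = 14641 ≡ 114 (mod 199)
11^8 ≡ 114^2 = 12996 ≡ 61 (mod 199)
11^16 ≡ 61^2 = 3721 ≡ 139 (mod 199)
11^32 ≡ 139^2 = 19321 ≡ 18 (mod 199)
11^64 ≡ 18^2 = 324 ≡ 125 (mod 199)
99 = 64 + 32 + 2 + 1 in binary powers of 2.
So 11^99 ≡ 125 · 18 · 121 · 11 ≡ 198 (mod 199).
Since 11^d ≡ 198 (mod 199), base 11 does not prove 199 composite.

198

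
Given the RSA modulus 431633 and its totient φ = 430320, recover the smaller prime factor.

φ(n) = (p−1)(q−1) = n − (p+q) + 1, so p + q = 431633 − 430320 + 1 = 1314.
p and q are the roots of t² − 1314t + 431633 = 0.
Discriminant: 1314² − 4·431633 = 1726596 − 1726532 = 64; √64 = 8.
q = (1314 − 8)/2 = 653, p = (1314 + 8)/2 = 661.
Check: 653 · 661 = 431633.

653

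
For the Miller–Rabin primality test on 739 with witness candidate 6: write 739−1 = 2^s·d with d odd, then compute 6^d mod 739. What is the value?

1

739 − 1 = 738 = 2^1 · 369, so d = 369.
6^1 ≡ 6 (mod 739)
6^2 ≡ 6^2 = 36 ≡ 36 (mod 739)
6^4 ≡ 36^2 = 1296 ≡ 557 (mod 739)
6^8 ≡ 557^2 = 310249 ≡ 608 (mod 739)
6^16 ≡ 608^2 = 369664 ≡ 164 (mod 739)
6^32 ≡ 164^2 = 26896 ≡ 292 (mod 739)
6^64 ≡ 292^2 = 85264 ≡ 279 (mod 739)
6^128 ≡ 279^2 = 77841 ≡ 246 (mod 739)
6^256 ≡ 246^2 = 60516 ≡ 657 (mod 739)
369 = 256 + 64 + 32 + 16 + 1 in binary powers of 2.
So 6^369 ≡ 657 · 279 · 292 · 164 · 6 ≡ 1 (mod 739).
Since 6^d ≡ 1 (mod 739), base 6 does not prove 739 composite.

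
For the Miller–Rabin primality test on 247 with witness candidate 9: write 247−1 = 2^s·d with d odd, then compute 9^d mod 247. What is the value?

247 − 1 = 246 = 2^1 · 123, so d = 123.
9^1 ≡ 9 (mod 247)
9^2 ≡ 9^2 = 81 ≡ 81 (mod 247)
9^4 ≡ 81^2 = 6561 ≡ 139 (mod 247)
9^8 ≡ 139^2 = 19321 ≡ 55 (mod 247)
9^16 ≡ 55^2 = 3025 ≡ 61 (mod 247)
9^32 ≡ 61^2 = 3721 ≡ 16 (mod 247)
9^64 ≡ 16^2 = 256 ≡ 9 (mod 247)
123 = 64 + 32 + 16 + 8 + 2 + 1 in binary powers of 2.
So 9^123 ≡ 9 · 16 · 61 · 55 · 81 · 9 ≡ 144 (mod 247).
Squaring chain: 144; never reaches −1, so base 9 is a Miller–Rabin witness that 247 is composite.

144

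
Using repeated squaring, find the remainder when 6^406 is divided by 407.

258

6^1 ≡ 6 (mod 407)
6^2 ≡ 6^2 = 36 ≡ 36 (mod 407)
6^4 ≡ 36^2 = 1296 ≡ 75 (mod 407)
6^8 ≡ 75^2 = 5625 ≡ 334 (mod 407)
6^16 ≡ 334^2 = 111556 ≡ 38 (mod 407)
6^32 ≡ 38^2 = 1444 ≡ 223 (mod 407)
6^64 ≡ 223^2 = 49729 ≡ 75 (mod 407)
6^128 ≡ 75^2 = 5625 ≡ 334 (mod 407)
6^256 ≡ 334^2 = 111556 ≡ 38 (mod 407)
406 = 256 + 128 + 16 + 4 + 2 in binary powers of 2.
So 6^406 ≡ 38 · 334 · 38 · 75 · 36 ≡ 258 (mod 407).
Since 258 ≠ 1, base 6 is a Fermat witness: 407 is composite.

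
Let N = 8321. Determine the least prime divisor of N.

8321 is odd.
Digit sum 14, not divisible by 3.
Ends in 1: not divisible by 5.
7: 8321 = 7·1188 + 5
11: 8321 = 11·756 + 5
13: 8321 = 13·640 + 1
17: 8321 = 17·489 + 8
19: 8321 = 19·437 + 18
23: 8321 = 23·361 + 18
29: 8321 = 29·286 + 27
31: 8321 = 31·268 + 13
37: 8321 = 37·224 + 33
41: 8321 = 41·202 + 39
43: 8321 = 43·193 + 22
47: 8321 = 47·177 + 2
53: 8321 = 53·157

53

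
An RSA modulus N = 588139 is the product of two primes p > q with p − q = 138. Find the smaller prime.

Since p = q + 138, we have 588139 = q(q + 138), so q² + 138q − 588139 = 0.
Discriminant: 138² + 4·588139 = 19044 + 2352556 = 2371600; √2371600 = 1540.
q = (−138 + 1540)/2 = 701, and p = q + 138 = 839.
Check: 701 · 839 = 588139.

701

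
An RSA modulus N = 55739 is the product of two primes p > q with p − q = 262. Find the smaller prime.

139

Since p = q + 262, we have 55739 = q(q + 262), so q² + 262q − 55739 = 0.
Discriminant: 262² + 4·55739 = 68644 + 222956 = 291600; √291600 = 540.
q = (−262 + 540)/2 = 139, and p = q + 262 = 401.
Check: 139 · 401 = 55739.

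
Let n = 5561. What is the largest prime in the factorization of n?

83

5561 = 67 · 83
83 is prime.
So 5561 = 67 · 83; the largest prime factor is 83.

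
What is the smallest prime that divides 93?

93 is odd.
Digit sum 12, divisible by 3.

3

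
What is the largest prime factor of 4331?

4331 = 61 · 71
71 is prime.
So 4331 = 61 · 71; the largest prime factor is 71.

71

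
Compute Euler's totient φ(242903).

227128

Factor: 242903 = 23 · 59 · 179.
φ(242903) = (23−1) · (59−1) · (179−1) = 22 · 58 · 178 = 227128.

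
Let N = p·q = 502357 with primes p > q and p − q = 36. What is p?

727

Since p = q + 36, we have 502357 = q(q + 36), so q² + 36q − 502357 = 0.
Discriminant: 36² + 4·502357 = 1296 + 2009428 = 2010724; √2010724 = 1418.
q = (−36 + 1418)/2 = 691, and p = q + 36 = 727.
Check: 691 · 727 = 502357.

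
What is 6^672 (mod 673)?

1

6^1 ≡ 6 (mod 673)
6^2 ≡ 6^2 = 36 ≡ 36 (mod 673)
6^4 ≡ 36^2 = 1296 ≡ 623 (mod 673)
6^8 ≡ 623^2 = 388129 ≡ 481 (mod 673)
6^16 ≡ 481^2 = 231361 ≡ 522 (mod 673)
6^32 ≡ 522^2 = 272484 ≡ 592 (mod 673)
6^64 ≡ 592^2 = 350464 ≡ 504 (mod 673)
6^128 ≡ 504^2 = 254016 ≡ 295 (mod 673)
6^256 ≡ 295^2 = 87025 ≡ 208 (mod 673)
6^512 ≡ 208^2 = 43264 ≡ 192 (mod 673)
672 = 512 + 128 + 32 in binary powers of 2.
So 6^672 ≡ 192 · 295 · 592 ≡ 1 (mod 673).
Since the result is 1, base 6 gives no evidence that 673 is composite.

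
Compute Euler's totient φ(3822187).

Factor: 3822187 = 131 · 163 · 179.
φ(3822187) = (131−1) · (163−1) · (179−1) = 130 · 162 · 178 = 3748680.

3748680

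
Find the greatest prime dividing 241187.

241187 = 43 · 5609
5609 = 71 · 79
79 is prime.
So 241187 = 43 · 71 · 79; the largest prime factor is 79.

79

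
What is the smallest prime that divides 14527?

73

14527 is odd.
Digit sum 19, not divisible by 3.
Ends in 7: not divisible by 5.
7: 14527 = 7·2075 + 2
11: 14527 = 11·1320 + 7
13: 14527 = 13·1117 + 6
17: 14527 = 17·854 + 9
19: 14527 = 19·764 + 11
23: 14527 = 23·631 + 14
29: 14527 = 29·500 + 27
31: 14527 = 31·468 + 19
37: 14527 = 37·392 + 23
41: 14527 = 41·354 + 13
43: 14527 = 43·337 + 36
47: 14527 = 47·309 + 4
53: 14527 = 53·274 + 5
59: 14527 = 59·246 + 13
61: 14527 = 61·238 + 9
67: 14527 = 67·216 + 55
71: 14527 = 71·204 + 43
73: 14527 = 73·199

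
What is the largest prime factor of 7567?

7567 = 7 · 1081
1081 = 23 · 47
47 is prime.
So 7567 = 7 · 23 · 47; the largest prime factor is 47.

47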